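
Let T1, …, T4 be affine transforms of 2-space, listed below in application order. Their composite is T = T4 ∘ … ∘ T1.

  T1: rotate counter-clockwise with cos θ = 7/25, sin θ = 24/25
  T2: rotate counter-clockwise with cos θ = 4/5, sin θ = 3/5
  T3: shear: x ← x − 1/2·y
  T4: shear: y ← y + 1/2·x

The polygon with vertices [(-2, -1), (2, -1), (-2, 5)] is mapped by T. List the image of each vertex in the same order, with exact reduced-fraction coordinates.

image vertices: (12/5, -8/25), (-22/25, 223/125), (-54/25, -589/125)

T1 rotate counter-clockwise with cos θ = 7/25, sin θ = 24/25: (-2, -1) → (2/5, -11/5); (2, -1) → (38/25, 41/25); (-2, 5) → (-134/25, -13/25)
T2 rotate counter-clockwise with cos θ = 4/5, sin θ = 3/5: (2/5, -11/5) → (41/25, -38/25); (38/25, 41/25) → (29/125, 278/125); (-134/25, -13/25) → (-497/125, -454/125)
T3 shear: x ← x − 1/2·y: (41/25, -38/25) → (12/5, -38/25); (29/125, 278/125) → (-22/25, 278/125); (-497/125, -454/125) → (-54/25, -454/125)
T4 shear: y ← y + 1/2·x: (12/5, -38/25) → (12/5, -8/25); (-22/25, 278/125) → (-22/25, 223/125); (-54/25, -454/125) → (-54/25, -589/125)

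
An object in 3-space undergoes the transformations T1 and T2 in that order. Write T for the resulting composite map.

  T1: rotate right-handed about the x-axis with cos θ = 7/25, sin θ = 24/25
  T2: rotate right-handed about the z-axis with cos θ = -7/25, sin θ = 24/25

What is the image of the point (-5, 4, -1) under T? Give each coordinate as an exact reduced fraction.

T(p) = (-373/625, -3364/625, 89/25)

T1 rotate right-handed about the x-axis with cos θ = 7/25, sin θ = 24/25: (-5, 4, -1) → (-5, 52/25, 89/25)
T2 rotate right-handed about the z-axis with cos θ = -7/25, sin θ = 24/25: (-5, 52/25, 89/25) → (-373/625, -3364/625, 89/25)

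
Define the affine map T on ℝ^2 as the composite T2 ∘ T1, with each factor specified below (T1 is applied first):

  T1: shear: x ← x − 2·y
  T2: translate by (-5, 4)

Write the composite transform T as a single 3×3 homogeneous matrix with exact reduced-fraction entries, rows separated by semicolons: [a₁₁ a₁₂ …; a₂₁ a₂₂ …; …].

T1 = [1 -2 0; 0 1 0; 0 0 1]
T2·T1 = [1 -2 -5; 0 1 4; 0 0 1]

T = [1 -2 -5; 0 1 4; 0 0 1]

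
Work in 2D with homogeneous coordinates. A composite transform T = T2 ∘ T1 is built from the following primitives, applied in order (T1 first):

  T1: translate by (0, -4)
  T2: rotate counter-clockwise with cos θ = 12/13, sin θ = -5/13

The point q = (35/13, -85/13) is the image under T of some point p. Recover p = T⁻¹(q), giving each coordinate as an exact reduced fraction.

T1 = [1 0 0; 0 1 -4; 0 0 1]
T2·T1 = [12/13 5/13 -20/13; -5/13 12/13 -48/13; 0 0 1]
det M = 1; M⁻¹ = [12/13 -5/13 0; 5/13 12/13 4; 0 0 1]
M⁻¹ · (35/13, -85/13)ᵀ = (5, -1)ᵀ

p = (5, -1)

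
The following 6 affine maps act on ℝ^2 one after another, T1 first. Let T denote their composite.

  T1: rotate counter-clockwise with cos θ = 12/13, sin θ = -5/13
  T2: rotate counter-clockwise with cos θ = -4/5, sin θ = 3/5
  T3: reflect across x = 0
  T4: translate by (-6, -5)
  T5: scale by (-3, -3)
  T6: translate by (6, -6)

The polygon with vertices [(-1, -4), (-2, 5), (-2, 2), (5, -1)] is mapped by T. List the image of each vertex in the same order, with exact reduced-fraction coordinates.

image vertices: (2331/65, 357/65), (918/65, 1416/65), (1422/65, 1119/65), (1233/65, -354/65)

T1 rotate counter-clockwise with cos θ = 12/13, sin θ = -5/13: (-1, -4) → (-32/13, -43/13); (-2, 5) → (1/13, 70/13); (-2, 2) → (-14/13, 34/13); (5, -1) → (55/13, -37/13)
T2 rotate counter-clockwise with cos θ = -4/5, sin θ = 3/5: (-32/13, -43/13) → (257/65, 76/65); (1/13, 70/13) → (-214/65, -277/65); (-14/13, 34/13) → (-46/65, -178/65); (55/13, -37/13) → (-109/65, 313/65)
T3 reflect across x = 0: (257/65, 76/65) → (-257/65, 76/65); (-214/65, -277/65) → (214/65, -277/65); (-46/65, -178/65) → (46/65, -178/65); (-109/65, 313/65) → (109/65, 313/65)
T4 translate by (-6, -5): (-257/65, 76/65) → (-647/65, -249/65); (214/65, -277/65) → (-176/65, -602/65); (46/65, -178/65) → (-344/65, -503/65); (109/65, 313/65) → (-281/65, -12/65)
T5 scale by (-3, -3): (-647/65, -249/65) → (1941/65, 747/65); (-176/65, -602/65) → (528/65, 1806/65); (-344/65, -503/65) → (1032/65, 1509/65); (-281/65, -12/65) → (843/65, 36/65)
T6 translate by (6, -6): (1941/65, 747/65) → (2331/65, 357/65); (528/65, 1806/65) → (918/65, 1416/65); (1032/65, 1509/65) → (1422/65, 1119/65); (843/65, 36/65) → (1233/65, -354/65)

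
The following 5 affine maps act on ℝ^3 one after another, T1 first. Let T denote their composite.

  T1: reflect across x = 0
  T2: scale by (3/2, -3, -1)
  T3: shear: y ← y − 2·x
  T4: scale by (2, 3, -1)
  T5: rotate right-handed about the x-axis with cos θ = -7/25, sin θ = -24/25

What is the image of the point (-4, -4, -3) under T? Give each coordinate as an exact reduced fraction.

T1 reflect across x = 0: (-4, -4, -3) → (4, -4, -3)
T2 scale by (3/2, -3, -1): (4, -4, -3) → (6, 12, 3)
T3 shear: y ← y − 2·x: (6, 12, 3) → (6, 0, 3)
T4 scale by (2, 3, -1): (6, 0, 3) → (12, 0, -3)
T5 rotate right-handed about the x-axis with cos θ = -7/25, sin θ = -24/25: (12, 0, -3) → (12, -72/25, 21/25)

T(p) = (12, -72/25, 21/25)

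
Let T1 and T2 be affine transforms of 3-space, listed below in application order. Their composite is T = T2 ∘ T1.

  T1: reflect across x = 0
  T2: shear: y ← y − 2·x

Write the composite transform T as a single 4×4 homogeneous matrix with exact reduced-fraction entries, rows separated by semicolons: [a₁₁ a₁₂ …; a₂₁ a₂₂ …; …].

T1 = [-1 0 0 0; 0 1 0 0; 0 0 1 0; 0 0 0 1]
T2·T1 = [-1 0 0 0; 2 1 0 0; 0 0 1 0; 0 0 0 1]

T = [-1 0 0 0; 2 1 0 0; 0 0 1 0; 0 0 0 1]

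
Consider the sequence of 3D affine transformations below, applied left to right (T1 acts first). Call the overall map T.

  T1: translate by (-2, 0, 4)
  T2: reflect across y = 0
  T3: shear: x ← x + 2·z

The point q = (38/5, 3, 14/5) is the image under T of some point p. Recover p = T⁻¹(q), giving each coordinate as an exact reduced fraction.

T1 = [1 0 0 -2; 0 1 0 0; 0 0 1 4; 0 0 0 1]
T2·T1 = [1 0 0 -2; 0 -1 0 0; 0 0 1 4; 0 0 0 1]
T3·…·T1 = [1 0 2 6; 0 -1 0 0; 0 0 1 4; 0 0 0 1]
det M = -1; M⁻¹ = [1 0 -2 2; 0 -1 0 0; 0 0 1 -4; 0 0 0 1]
M⁻¹ · (38/5, 3, 14/5)ᵀ = (4, -3, -6/5)ᵀ

p = (4, -3, -6/5)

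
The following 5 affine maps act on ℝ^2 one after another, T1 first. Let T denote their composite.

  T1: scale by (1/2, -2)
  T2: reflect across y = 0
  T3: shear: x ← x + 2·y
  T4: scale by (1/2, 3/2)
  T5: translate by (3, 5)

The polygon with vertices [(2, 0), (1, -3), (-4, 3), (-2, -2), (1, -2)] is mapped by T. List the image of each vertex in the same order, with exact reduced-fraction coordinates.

image vertices: (7/2, 5), (-11/4, -4), (8, 14), (-3/2, -1), (-3/4, -1)

T1 scale by (1/2, -2): (2, 0) → (1, 0); (1, -3) → (1/2, 6); (-4, 3) → (-2, -6); (-2, -2) → (-1, 4); (1, -2) → (1/2, 4)
T2 reflect across y = 0: (1, 0) → (1, 0); (1/2, 6) → (1/2, -6); (-2, -6) → (-2, 6); (-1, 4) → (-1, -4); (1/2, 4) → (1/2, -4)
T3 shear: x ← x + 2·y: (1, 0) → (1, 0); (1/2, -6) → (-23/2, -6); (-2, 6) → (10, 6); (-1, -4) → (-9, -4); (1/2, -4) → (-15/2, -4)
T4 scale by (1/2, 3/2): (1, 0) → (1/2, 0); (-23/2, -6) → (-23/4, -9); (10, 6) → (5, 9); (-9, -4) → (-9/2, -6); (-15/2, -4) → (-15/4, -6)
T5 translate by (3, 5): (1/2, 0) → (7/2, 5); (-23/4, -9) → (-11/4, -4); (5, 9) → (8, 14); (-9/2, -6) → (-3/2, -1); (-15/4, -6) → (-3/4, -1)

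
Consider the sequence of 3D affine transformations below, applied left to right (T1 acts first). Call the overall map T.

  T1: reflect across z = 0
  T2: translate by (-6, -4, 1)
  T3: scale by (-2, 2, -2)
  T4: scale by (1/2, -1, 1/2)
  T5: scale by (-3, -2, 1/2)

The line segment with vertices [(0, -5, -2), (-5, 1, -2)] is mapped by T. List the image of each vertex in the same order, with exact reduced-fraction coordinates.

T1 reflect across z = 0: (0, -5, -2) → (0, -5, 2); (-5, 1, -2) → (-5, 1, 2)
T2 translate by (-6, -4, 1): (0, -5, 2) → (-6, -9, 3); (-5, 1, 2) → (-11, -3, 3)
T3 scale by (-2, 2, -2): (-6, -9, 3) → (12, -18, -6); (-11, -3, 3) → (22, -6, -6)
T4 scale by (1/2, -1, 1/2): (12, -18, -6) → (6, 18, -3); (22, -6, -6) → (11, 6, -3)
T5 scale by (-3, -2, 1/2): (6, 18, -3) → (-18, -36, -3/2); (11, 6, -3) → (-33, -12, -3/2)

image vertices: (-18, -36, -3/2), (-33, -12, -3/2)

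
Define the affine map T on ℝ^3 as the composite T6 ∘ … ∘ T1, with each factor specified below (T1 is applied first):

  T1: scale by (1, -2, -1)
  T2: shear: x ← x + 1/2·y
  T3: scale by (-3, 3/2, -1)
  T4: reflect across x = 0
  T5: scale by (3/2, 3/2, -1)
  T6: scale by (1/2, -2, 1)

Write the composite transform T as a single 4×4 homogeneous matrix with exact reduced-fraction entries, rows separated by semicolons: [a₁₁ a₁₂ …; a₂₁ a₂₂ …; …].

T = [9/4 -9/4 0 0; 0 9 0 0; 0 0 -1 0; 0 0 0 1]

T1 = [1 0 0 0; 0 -2 0 0; 0 0 -1 0; 0 0 0 1]
T2·T1 = [1 -1 0 0; 0 -2 0 0; 0 0 -1 0; 0 0 0 1]
T3·…·T1 = [-3 3 0 0; 0 -3 0 0; 0 0 1 0; 0 0 0 1]
T4·…·T1 = [3 -3 0 0; 0 -3 0 0; 0 0 1 0; 0 0 0 1]
T5·…·T1 = [9/2 -9/2 0 0; 0 -9/2 0 0; 0 0 -1 0; 0 0 0 1]
T6·…·T1 = [9/4 -9/4 0 0; 0 9 0 0; 0 0 -1 0; 0 0 0 1]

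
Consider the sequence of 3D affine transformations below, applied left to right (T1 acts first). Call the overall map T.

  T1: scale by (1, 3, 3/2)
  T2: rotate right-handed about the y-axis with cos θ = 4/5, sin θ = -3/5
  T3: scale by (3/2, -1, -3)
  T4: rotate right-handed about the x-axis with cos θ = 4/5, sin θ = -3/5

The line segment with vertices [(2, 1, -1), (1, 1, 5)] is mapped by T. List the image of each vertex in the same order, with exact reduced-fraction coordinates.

image vertices: (15/4, -12/5, 9/5), (-111/20, -357/25, -351/25)

T1 scale by (1, 3, 3/2): (2, 1, -1) → (2, 3, -3/2); (1, 1, 5) → (1, 3, 15/2)
T2 rotate right-handed about the y-axis with cos θ = 4/5, sin θ = -3/5: (2, 3, -3/2) → (5/2, 3, 0); (1, 3, 15/2) → (-37/10, 3, 33/5)
T3 scale by (3/2, -1, -3): (5/2, 3, 0) → (15/4, -3, 0); (-37/10, 3, 33/5) → (-111/20, -3, -99/5)
T4 rotate right-handed about the x-axis with cos θ = 4/5, sin θ = -3/5: (15/4, -3, 0) → (15/4, -12/5, 9/5); (-111/20, -3, -99/5) → (-111/20, -357/25, -351/25)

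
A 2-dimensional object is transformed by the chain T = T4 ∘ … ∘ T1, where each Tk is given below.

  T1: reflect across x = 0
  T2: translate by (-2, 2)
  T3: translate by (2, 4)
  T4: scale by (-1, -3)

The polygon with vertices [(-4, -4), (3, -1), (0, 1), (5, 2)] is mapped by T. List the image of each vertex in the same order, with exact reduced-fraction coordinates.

image vertices: (-4, -6), (3, -15), (0, -21), (5, -24)

T1 reflect across x = 0: (-4, -4) → (4, -4); (3, -1) → (-3, -1); (0, 1) → (0, 1); (5, 2) → (-5, 2)
T2 translate by (-2, 2): (4, -4) → (2, -2); (-3, -1) → (-5, 1); (0, 1) → (-2, 3); (-5, 2) → (-7, 4)
T3 translate by (2, 4): (2, -2) → (4, 2); (-5, 1) → (-3, 5); (-2, 3) → (0, 7); (-7, 4) → (-5, 8)
T4 scale by (-1, -3): (4, 2) → (-4, -6); (-3, 5) → (3, -15); (0, 7) → (0, -21); (-5, 8) → (5, -24)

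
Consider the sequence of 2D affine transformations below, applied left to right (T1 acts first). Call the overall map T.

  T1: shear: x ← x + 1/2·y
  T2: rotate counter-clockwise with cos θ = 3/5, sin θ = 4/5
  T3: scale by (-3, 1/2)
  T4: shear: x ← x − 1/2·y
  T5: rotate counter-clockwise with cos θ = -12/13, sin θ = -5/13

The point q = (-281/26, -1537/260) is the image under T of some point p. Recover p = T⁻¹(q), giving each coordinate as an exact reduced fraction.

p = (-3, 5)

T1 = [1 1/2 0; 0 1 0; 0 0 1]
T2·T1 = [3/5 -1/2 0; 4/5 1 0; 0 0 1]
T3·…·T1 = [-9/5 3/2 0; 2/5 1/2 0; 0 0 1]
T4·…·T1 = [-2 5/4 0; 2/5 1/2 0; 0 0 1]
T5·…·T1 = [2 -25/26 0; 2/5 -49/52 0; 0 0 1]
det M = -3/2; M⁻¹ = [49/78 -25/39 0; 4/15 -4/3 0; 0 0 1]
M⁻¹ · (-281/26, -1537/260)ᵀ = (-3, 5)ᵀ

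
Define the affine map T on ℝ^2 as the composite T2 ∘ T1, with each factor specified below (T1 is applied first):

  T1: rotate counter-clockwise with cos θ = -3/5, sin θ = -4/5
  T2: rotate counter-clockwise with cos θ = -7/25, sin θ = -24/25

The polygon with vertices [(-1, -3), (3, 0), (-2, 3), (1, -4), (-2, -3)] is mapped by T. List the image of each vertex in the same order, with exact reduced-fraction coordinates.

T1 rotate counter-clockwise with cos θ = -3/5, sin θ = -4/5: (-1, -3) → (-9/5, 13/5); (3, 0) → (-9/5, -12/5); (-2, 3) → (18/5, -1/5); (1, -4) → (-19/5, 8/5); (-2, -3) → (-6/5, 17/5)
T2 rotate counter-clockwise with cos θ = -7/25, sin θ = -24/25: (-9/5, 13/5) → (3, 1); (-9/5, -12/5) → (-9/5, 12/5); (18/5, -1/5) → (-6/5, -17/5); (-19/5, 8/5) → (13/5, 16/5); (-6/5, 17/5) → (18/5, 1/5)

image vertices: (3, 1), (-9/5, 12/5), (-6/5, -17/5), (13/5, 16/5), (18/5, 1/5)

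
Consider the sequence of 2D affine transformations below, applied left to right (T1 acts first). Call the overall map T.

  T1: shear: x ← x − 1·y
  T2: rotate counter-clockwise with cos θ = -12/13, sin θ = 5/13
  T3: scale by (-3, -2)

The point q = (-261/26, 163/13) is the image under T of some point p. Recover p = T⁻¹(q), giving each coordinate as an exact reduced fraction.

T1 = [1 -1 0; 0 1 0; 0 0 1]
T2·T1 = [-12/13 7/13 0; 5/13 -17/13 0; 0 0 1]
T3·…·T1 = [36/13 -21/13 0; -10/13 34/13 0; 0 0 1]
det M = 6; M⁻¹ = [17/39 7/26 0; 5/39 6/13 0; 0 0 1]
M⁻¹ · (-261/26, 163/13)ᵀ = (-1, 9/2)ᵀ

p = (-1, 9/2)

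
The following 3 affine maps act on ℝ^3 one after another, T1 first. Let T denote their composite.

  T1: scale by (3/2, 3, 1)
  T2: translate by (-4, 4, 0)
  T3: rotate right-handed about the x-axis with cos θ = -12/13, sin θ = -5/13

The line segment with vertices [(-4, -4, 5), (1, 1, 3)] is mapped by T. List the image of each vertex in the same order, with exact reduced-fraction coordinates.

image vertices: (-10, 121/13, -20/13), (-5/2, -69/13, -71/13)

T1 scale by (3/2, 3, 1): (-4, -4, 5) → (-6, -12, 5); (1, 1, 3) → (3/2, 3, 3)
T2 translate by (-4, 4, 0): (-6, -12, 5) → (-10, -8, 5); (3/2, 3, 3) → (-5/2, 7, 3)
T3 rotate right-handed about the x-axis with cos θ = -12/13, sin θ = -5/13: (-10, -8, 5) → (-10, 121/13, -20/13); (-5/2, 7, 3) → (-5/2, -69/13, -71/13)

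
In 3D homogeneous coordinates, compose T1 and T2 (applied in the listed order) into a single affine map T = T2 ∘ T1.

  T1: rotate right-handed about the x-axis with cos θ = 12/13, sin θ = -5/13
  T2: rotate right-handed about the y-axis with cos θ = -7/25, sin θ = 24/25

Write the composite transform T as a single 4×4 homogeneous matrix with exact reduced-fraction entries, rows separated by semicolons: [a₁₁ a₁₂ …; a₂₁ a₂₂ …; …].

T = [-7/25 -24/65 288/325 0; 0 12/13 5/13 0; -24/25 7/65 -84/325 0; 0 0 0 1]

T1 = [1 0 0 0; 0 12/13 5/13 0; 0 -5/13 12/13 0; 0 0 0 1]
T2·T1 = [-7/25 -24/65 288/325 0; 0 12/13 5/13 0; -24/25 7/65 -84/325 0; 0 0 0 1]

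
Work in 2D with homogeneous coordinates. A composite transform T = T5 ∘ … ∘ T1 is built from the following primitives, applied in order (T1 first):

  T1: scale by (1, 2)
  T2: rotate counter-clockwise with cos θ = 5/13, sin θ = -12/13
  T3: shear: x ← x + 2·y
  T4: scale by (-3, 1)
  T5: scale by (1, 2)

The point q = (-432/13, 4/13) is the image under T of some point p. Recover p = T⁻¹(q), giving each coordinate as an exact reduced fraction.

p = (4, 5)

T1 = [1 0 0; 0 2 0; 0 0 1]
T2·T1 = [5/13 24/13 0; -12/13 10/13 0; 0 0 1]
T3·…·T1 = [-19/13 44/13 0; -12/13 10/13 0; 0 0 1]
T4·…·T1 = [57/13 -132/13 0; -12/13 10/13 0; 0 0 1]
T5·…·T1 = [57/13 -132/13 0; -24/13 20/13 0; 0 0 1]
det M = -12; M⁻¹ = [-5/39 -11/13 0; -2/13 -19/52 0; 0 0 1]
M⁻¹ · (-432/13, 4/13)ᵀ = (4, 5)ᵀ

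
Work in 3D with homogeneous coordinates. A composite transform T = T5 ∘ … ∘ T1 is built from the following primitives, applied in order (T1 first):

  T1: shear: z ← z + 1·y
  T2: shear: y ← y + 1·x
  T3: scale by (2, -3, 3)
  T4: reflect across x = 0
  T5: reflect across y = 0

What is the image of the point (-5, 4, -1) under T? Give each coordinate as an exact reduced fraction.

T(p) = (10, -3, 9)

T1 shear: z ← z + 1·y: (-5, 4, -1) → (-5, 4, 3)
T2 shear: y ← y + 1·x: (-5, 4, 3) → (-5, -1, 3)
T3 scale by (2, -3, 3): (-5, -1, 3) → (-10, 3, 9)
T4 reflect across x = 0: (-10, 3, 9) → (10, 3, 9)
T5 reflect across y = 0: (10, 3, 9) → (10, -3, 9)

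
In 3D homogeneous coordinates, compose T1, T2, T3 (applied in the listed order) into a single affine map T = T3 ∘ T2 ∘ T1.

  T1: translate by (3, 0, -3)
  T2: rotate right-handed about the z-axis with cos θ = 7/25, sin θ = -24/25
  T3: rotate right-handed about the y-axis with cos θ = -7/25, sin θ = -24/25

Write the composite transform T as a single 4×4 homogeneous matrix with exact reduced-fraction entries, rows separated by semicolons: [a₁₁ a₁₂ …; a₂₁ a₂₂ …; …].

T = [-49/625 -168/625 -24/25 1653/625; -24/25 7/25 0 -72/25; 168/625 576/625 -7/25 1029/625; 0 0 0 1]

T1 = [1 0 0 3; 0 1 0 0; 0 0 1 -3; 0 0 0 1]
T2·T1 = [7/25 24/25 0 21/25; -24/25 7/25 0 -72/25; 0 0 1 -3; 0 0 0 1]
T3·…·T1 = [-49/625 -168/625 -24/25 1653/625; -24/25 7/25 0 -72/25; 168/625 576/625 -7/25 1029/625; 0 0 0 1]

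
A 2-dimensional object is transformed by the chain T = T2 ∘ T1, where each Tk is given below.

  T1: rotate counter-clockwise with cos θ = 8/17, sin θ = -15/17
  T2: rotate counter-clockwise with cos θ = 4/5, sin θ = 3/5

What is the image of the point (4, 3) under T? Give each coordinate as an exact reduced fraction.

T1 rotate counter-clockwise with cos θ = 8/17, sin θ = -15/17: (4, 3) → (77/17, -36/17)
T2 rotate counter-clockwise with cos θ = 4/5, sin θ = 3/5: (77/17, -36/17) → (416/85, 87/85)

T(p) = (416/85, 87/85)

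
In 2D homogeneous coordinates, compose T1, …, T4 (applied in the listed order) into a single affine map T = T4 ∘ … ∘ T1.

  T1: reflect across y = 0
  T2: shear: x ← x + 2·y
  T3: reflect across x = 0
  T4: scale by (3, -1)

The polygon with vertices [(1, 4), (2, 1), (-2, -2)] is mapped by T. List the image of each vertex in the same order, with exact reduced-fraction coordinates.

image vertices: (21, 4), (0, 1), (-6, -2)

T1 reflect across y = 0: (1, 4) → (1, -4); (2, 1) → (2, -1); (-2, -2) → (-2, 2)
T2 shear: x ← x + 2·y: (1, -4) → (-7, -4); (2, -1) → (0, -1); (-2, 2) → (2, 2)
T3 reflect across x = 0: (-7, -4) → (7, -4); (0, -1) → (0, -1); (2, 2) → (-2, 2)
T4 scale by (3, -1): (7, -4) → (21, 4); (0, -1) → (0, 1); (-2, 2) → (-6, -2)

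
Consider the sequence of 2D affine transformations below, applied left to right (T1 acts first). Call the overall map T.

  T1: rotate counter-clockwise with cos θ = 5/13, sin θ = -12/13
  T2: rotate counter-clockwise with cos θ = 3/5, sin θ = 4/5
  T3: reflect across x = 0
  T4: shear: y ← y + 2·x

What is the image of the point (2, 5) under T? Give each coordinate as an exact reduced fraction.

T(p) = (-206/65, -129/65)

T1 rotate counter-clockwise with cos θ = 5/13, sin θ = -12/13: (2, 5) → (70/13, 1/13)
T2 rotate counter-clockwise with cos θ = 3/5, sin θ = 4/5: (70/13, 1/13) → (206/65, 283/65)
T3 reflect across x = 0: (206/65, 283/65) → (-206/65, 283/65)
T4 shear: y ← y + 2·x: (-206/65, 283/65) → (-206/65, -129/65)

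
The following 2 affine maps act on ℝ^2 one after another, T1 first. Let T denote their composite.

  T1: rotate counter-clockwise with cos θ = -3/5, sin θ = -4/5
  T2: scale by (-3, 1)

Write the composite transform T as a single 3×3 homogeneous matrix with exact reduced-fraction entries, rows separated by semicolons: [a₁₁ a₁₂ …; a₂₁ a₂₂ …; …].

T = [9/5 -12/5 0; -4/5 -3/5 0; 0 0 1]

T1 = [-3/5 4/5 0; -4/5 -3/5 0; 0 0 1]
T2·T1 = [9/5 -12/5 0; -4/5 -3/5 0; 0 0 1]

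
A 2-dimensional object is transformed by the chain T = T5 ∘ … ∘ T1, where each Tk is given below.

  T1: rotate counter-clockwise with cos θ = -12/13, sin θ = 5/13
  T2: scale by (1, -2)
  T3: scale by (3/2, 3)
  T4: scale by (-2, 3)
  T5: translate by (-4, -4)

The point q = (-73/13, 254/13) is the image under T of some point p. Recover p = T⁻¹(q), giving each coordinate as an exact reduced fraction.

p = (-1, 1)

T1 = [-12/13 -5/13 0; 5/13 -12/13 0; 0 0 1]
T2·T1 = [-12/13 -5/13 0; -10/13 24/13 0; 0 0 1]
T3·…·T1 = [-18/13 -15/26 0; -30/13 72/13 0; 0 0 1]
T4·…·T1 = [36/13 15/13 0; -90/13 216/13 0; 0 0 1]
T5·…·T1 = [36/13 15/13 -4; -90/13 216/13 -4; 0 0 1]
det M = 54; M⁻¹ = [4/13 -5/234 134/117; 5/39 2/39 28/39; 0 0 1]
M⁻¹ · (-73/13, 254/13)ᵀ = (-1, 1)ᵀ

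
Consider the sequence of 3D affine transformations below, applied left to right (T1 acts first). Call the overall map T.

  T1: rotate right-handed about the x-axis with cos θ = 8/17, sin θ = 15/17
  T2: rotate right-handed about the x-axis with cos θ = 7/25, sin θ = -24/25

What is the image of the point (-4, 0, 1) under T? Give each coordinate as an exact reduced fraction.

T(p) = (-4, 87/425, 416/425)

T1 rotate right-handed about the x-axis with cos θ = 8/17, sin θ = 15/17: (-4, 0, 1) → (-4, -15/17, 8/17)
T2 rotate right-handed about the x-axis with cos θ = 7/25, sin θ = -24/25: (-4, -15/17, 8/17) → (-4, 87/425, 416/425)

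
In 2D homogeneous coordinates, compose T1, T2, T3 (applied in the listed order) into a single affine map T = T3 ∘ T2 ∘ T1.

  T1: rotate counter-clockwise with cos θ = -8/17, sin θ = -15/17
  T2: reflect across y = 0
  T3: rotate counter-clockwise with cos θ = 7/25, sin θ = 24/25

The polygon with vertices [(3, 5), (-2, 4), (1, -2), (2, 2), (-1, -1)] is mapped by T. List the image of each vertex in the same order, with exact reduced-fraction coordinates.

image vertices: (-99/25, 107/25), (484/425, 1838/425), (-242/425, -919/425), (-1006/425, 658/425), (503/425, -329/425)

T1 rotate counter-clockwise with cos θ = -8/17, sin θ = -15/17: (3, 5) → (3, -5); (-2, 4) → (76/17, -2/17); (1, -2) → (-38/17, 1/17); (2, 2) → (14/17, -46/17); (-1, -1) → (-7/17, 23/17)
T2 reflect across y = 0: (3, -5) → (3, 5); (76/17, -2/17) → (76/17, 2/17); (-38/17, 1/17) → (-38/17, -1/17); (14/17, -46/17) → (14/17, 46/17); (-7/17, 23/17) → (-7/17, -23/17)
T3 rotate counter-clockwise with cos θ = 7/25, sin θ = 24/25: (3, 5) → (-99/25, 107/25); (76/17, 2/17) → (484/425, 1838/425); (-38/17, -1/17) → (-242/425, -919/425); (14/17, 46/17) → (-1006/425, 658/425); (-7/17, -23/17) → (503/425, -329/425)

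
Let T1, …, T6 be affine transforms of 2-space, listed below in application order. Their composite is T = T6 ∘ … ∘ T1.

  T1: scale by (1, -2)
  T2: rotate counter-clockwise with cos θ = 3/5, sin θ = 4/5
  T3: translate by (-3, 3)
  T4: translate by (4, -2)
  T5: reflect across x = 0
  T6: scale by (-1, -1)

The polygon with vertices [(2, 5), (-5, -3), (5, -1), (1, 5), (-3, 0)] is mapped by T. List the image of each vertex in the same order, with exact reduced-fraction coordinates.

image vertices: (51/5, 17/5), (-34/5, -3/5), (12/5, -31/5), (48/5, 21/5), (-4/5, 7/5)

T1 scale by (1, -2): (2, 5) → (2, -10); (-5, -3) → (-5, 6); (5, -1) → (5, 2); (1, 5) → (1, -10); (-3, 0) → (-3, 0)
T2 rotate counter-clockwise with cos θ = 3/5, sin θ = 4/5: (2, -10) → (46/5, -22/5); (-5, 6) → (-39/5, -2/5); (5, 2) → (7/5, 26/5); (1, -10) → (43/5, -26/5); (-3, 0) → (-9/5, -12/5)
T3 translate by (-3, 3): (46/5, -22/5) → (31/5, -7/5); (-39/5, -2/5) → (-54/5, 13/5); (7/5, 26/5) → (-8/5, 41/5); (43/5, -26/5) → (28/5, -11/5); (-9/5, -12/5) → (-24/5, 3/5)
T4 translate by (4, -2): (31/5, -7/5) → (51/5, -17/5); (-54/5, 13/5) → (-34/5, 3/5); (-8/5, 41/5) → (12/5, 31/5); (28/5, -11/5) → (48/5, -21/5); (-24/5, 3/5) → (-4/5, -7/5)
T5 reflect across x = 0: (51/5, -17/5) → (-51/5, -17/5); (-34/5, 3/5) → (34/5, 3/5); (12/5, 31/5) → (-12/5, 31/5); (48/5, -21/5) → (-48/5, -21/5); (-4/5, -7/5) → (4/5, -7/5)
T6 scale by (-1, -1): (-51/5, -17/5) → (51/5, 17/5); (34/5, 3/5) → (-34/5, -3/5); (-12/5, 31/5) → (12/5, -31/5); (-48/5, -21/5) → (48/5, 21/5); (4/5, -7/5) → (-4/5, 7/5)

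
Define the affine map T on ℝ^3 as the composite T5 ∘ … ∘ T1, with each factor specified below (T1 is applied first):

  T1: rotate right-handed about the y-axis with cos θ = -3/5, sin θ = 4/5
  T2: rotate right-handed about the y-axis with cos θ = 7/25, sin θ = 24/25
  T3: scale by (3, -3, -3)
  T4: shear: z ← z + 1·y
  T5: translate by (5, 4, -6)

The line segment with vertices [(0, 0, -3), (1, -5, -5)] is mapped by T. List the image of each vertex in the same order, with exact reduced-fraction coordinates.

image vertices: (1021/125, 4, -1803/125), (934/125, 19, -762/125)

T1 rotate right-handed about the y-axis with cos θ = -3/5, sin θ = 4/5: (0, 0, -3) → (-12/5, 0, 9/5); (1, -5, -5) → (-23/5, -5, 11/5)
T2 rotate right-handed about the y-axis with cos θ = 7/25, sin θ = 24/25: (-12/5, 0, 9/5) → (132/125, 0, 351/125); (-23/5, -5, 11/5) → (103/125, -5, 629/125)
T3 scale by (3, -3, -3): (132/125, 0, 351/125) → (396/125, 0, -1053/125); (103/125, -5, 629/125) → (309/125, 15, -1887/125)
T4 shear: z ← z + 1·y: (396/125, 0, -1053/125) → (396/125, 0, -1053/125); (309/125, 15, -1887/125) → (309/125, 15, -12/125)
T5 translate by (5, 4, -6): (396/125, 0, -1053/125) → (1021/125, 4, -1803/125); (309/125, 15, -12/125) → (934/125, 19, -762/125)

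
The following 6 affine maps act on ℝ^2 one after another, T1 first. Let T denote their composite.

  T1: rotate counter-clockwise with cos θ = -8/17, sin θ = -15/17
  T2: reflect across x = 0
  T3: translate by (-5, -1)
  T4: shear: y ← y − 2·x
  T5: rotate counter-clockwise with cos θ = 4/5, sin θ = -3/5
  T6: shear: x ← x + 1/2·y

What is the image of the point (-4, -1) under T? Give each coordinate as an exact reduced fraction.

T1 rotate counter-clockwise with cos θ = -8/17, sin θ = -15/17: (-4, -1) → (1, 4)
T2 reflect across x = 0: (1, 4) → (-1, 4)
T3 translate by (-5, -1): (-1, 4) → (-6, 3)
T4 shear: y ← y − 2·x: (-6, 3) → (-6, 15)
T5 rotate counter-clockwise with cos θ = 4/5, sin θ = -3/5: (-6, 15) → (21/5, 78/5)
T6 shear: x ← x + 1/2·y: (21/5, 78/5) → (12, 78/5)

T(p) = (12, 78/5)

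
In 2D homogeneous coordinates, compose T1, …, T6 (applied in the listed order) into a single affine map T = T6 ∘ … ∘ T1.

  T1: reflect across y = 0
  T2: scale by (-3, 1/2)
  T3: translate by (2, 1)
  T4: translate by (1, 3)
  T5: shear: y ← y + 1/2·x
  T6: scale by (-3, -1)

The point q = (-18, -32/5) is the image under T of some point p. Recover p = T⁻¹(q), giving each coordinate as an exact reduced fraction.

p = (-1, 6/5)

T1 = [1 0 0; 0 -1 0; 0 0 1]
T2·T1 = [-3 0 0; 0 -1/2 0; 0 0 1]
T3·…·T1 = [-3 0 2; 0 -1/2 1; 0 0 1]
T4·…·T1 = [-3 0 3; 0 -1/2 4; 0 0 1]
T5·…·T1 = [-3 0 3; -3/2 -1/2 11/2; 0 0 1]
T6·…·T1 = [9 0 -9; 3/2 1/2 -11/2; 0 0 1]
det M = 9/2; M⁻¹ = [1/9 0 1; -1/3 2 8; 0 0 1]
M⁻¹ · (-18, -32/5)ᵀ = (-1, 6/5)ᵀ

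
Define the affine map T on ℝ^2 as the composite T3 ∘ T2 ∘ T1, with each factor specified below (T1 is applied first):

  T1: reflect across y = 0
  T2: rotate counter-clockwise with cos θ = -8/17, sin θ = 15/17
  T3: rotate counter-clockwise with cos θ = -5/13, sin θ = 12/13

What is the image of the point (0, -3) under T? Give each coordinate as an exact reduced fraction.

T1 reflect across y = 0: (0, -3) → (0, 3)
T2 rotate counter-clockwise with cos θ = -8/17, sin θ = 15/17: (0, 3) → (-45/17, -24/17)
T3 rotate counter-clockwise with cos θ = -5/13, sin θ = 12/13: (-45/17, -24/17) → (513/221, -420/221)

T(p) = (513/221, -420/221)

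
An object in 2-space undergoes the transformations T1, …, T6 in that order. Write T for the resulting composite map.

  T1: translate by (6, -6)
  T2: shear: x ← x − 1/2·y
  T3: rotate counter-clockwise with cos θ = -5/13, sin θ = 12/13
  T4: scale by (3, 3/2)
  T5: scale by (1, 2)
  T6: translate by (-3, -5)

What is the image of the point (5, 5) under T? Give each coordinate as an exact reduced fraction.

T(p) = (-27/2, 28)

T1 translate by (6, -6): (5, 5) → (11, -1)
T2 shear: x ← x − 1/2·y: (11, -1) → (23/2, -1)
T3 rotate counter-clockwise with cos θ = -5/13, sin θ = 12/13: (23/2, -1) → (-7/2, 11)
T4 scale by (3, 3/2): (-7/2, 11) → (-21/2, 33/2)
T5 scale by (1, 2): (-21/2, 33/2) → (-21/2, 33)
T6 translate by (-3, -5): (-21/2, 33) → (-27/2, 28)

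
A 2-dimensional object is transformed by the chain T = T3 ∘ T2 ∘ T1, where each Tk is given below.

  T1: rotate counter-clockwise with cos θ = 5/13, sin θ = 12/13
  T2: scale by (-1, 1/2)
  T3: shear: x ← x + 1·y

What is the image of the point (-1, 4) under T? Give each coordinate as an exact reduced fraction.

T(p) = (57/13, 4/13)

T1 rotate counter-clockwise with cos θ = 5/13, sin θ = 12/13: (-1, 4) → (-53/13, 8/13)
T2 scale by (-1, 1/2): (-53/13, 8/13) → (53/13, 4/13)
T3 shear: x ← x + 1·y: (53/13, 4/13) → (57/13, 4/13)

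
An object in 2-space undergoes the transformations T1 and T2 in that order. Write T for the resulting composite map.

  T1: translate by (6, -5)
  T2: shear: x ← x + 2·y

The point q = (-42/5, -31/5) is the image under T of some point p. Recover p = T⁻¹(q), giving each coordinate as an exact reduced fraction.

T1 = [1 0 6; 0 1 -5; 0 0 1]
T2·T1 = [1 2 -4; 0 1 -5; 0 0 1]
det M = 1; M⁻¹ = [1 -2 -6; 0 1 5; 0 0 1]
M⁻¹ · (-42/5, -31/5)ᵀ = (-2, -6/5)ᵀ

p = (-2, -6/5)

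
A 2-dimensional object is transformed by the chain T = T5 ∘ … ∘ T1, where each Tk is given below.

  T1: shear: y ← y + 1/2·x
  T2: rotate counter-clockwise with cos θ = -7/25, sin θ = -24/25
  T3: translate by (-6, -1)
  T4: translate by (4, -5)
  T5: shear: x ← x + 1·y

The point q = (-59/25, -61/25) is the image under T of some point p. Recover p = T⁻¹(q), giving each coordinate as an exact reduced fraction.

p = (-4, 3)

T1 = [1 0 0; 1/2 1 0; 0 0 1]
T2·T1 = [1/5 24/25 0; -11/10 -7/25 0; 0 0 1]
T3·…·T1 = [1/5 24/25 -6; -11/10 -7/25 -1; 0 0 1]
T4·…·T1 = [1/5 24/25 -2; -11/10 -7/25 -6; 0 0 1]
T5·…·T1 = [-9/10 17/25 -8; -11/10 -7/25 -6; 0 0 1]
det M = 1; M⁻¹ = [-7/25 -17/25 -158/25; 11/10 -9/10 17/5; 0 0 1]
M⁻¹ · (-59/25, -61/25)ᵀ = (-4, 3)ᵀ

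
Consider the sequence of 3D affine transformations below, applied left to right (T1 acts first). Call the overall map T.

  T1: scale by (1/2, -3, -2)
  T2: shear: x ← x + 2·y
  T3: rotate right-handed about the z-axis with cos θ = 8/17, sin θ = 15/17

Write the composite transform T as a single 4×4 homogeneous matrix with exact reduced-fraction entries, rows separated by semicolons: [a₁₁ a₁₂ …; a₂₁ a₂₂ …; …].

T = [4/17 -3/17 0 0; 15/34 -114/17 0 0; 0 0 -2 0; 0 0 0 1]

T1 = [1/2 0 0 0; 0 -3 0 0; 0 0 -2 0; 0 0 0 1]
T2·T1 = [1/2 -6 0 0; 0 -3 0 0; 0 0 -2 0; 0 0 0 1]
T3·…·T1 = [4/17 -3/17 0 0; 15/34 -114/17 0 0; 0 0 -2 0; 0 0 0 1]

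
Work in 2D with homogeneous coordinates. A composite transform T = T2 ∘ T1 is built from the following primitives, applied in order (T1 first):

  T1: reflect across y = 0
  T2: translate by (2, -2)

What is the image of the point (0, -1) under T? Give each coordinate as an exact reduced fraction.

T(p) = (2, -1)

T1 reflect across y = 0: (0, -1) → (0, 1)
T2 translate by (2, -2): (0, 1) → (2, -1)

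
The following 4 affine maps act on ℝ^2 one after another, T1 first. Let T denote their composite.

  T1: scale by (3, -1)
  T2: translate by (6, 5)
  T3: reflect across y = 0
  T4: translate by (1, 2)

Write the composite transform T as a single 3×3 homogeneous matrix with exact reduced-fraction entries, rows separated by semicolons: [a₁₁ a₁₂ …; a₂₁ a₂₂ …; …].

T1 = [3 0 0; 0 -1 0; 0 0 1]
T2·T1 = [3 0 6; 0 -1 5; 0 0 1]
T3·…·T1 = [3 0 6; 0 1 -5; 0 0 1]
T4·…·T1 = [3 0 7; 0 1 -3; 0 0 1]

T = [3 0 7; 0 1 -3; 0 0 1]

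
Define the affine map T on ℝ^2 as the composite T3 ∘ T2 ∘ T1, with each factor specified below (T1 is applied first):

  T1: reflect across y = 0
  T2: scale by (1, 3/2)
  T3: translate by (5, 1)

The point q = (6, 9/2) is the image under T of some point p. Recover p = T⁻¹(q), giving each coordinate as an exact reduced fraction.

p = (1, -7/3)

T1 = [1 0 0; 0 -1 0; 0 0 1]
T2·T1 = [1 0 0; 0 -3/2 0; 0 0 1]
T3·…·T1 = [1 0 5; 0 -3/2 1; 0 0 1]
det M = -3/2; M⁻¹ = [1 0 -5; 0 -2/3 2/3; 0 0 1]
M⁻¹ · (6, 9/2)ᵀ = (1, -7/3)ᵀ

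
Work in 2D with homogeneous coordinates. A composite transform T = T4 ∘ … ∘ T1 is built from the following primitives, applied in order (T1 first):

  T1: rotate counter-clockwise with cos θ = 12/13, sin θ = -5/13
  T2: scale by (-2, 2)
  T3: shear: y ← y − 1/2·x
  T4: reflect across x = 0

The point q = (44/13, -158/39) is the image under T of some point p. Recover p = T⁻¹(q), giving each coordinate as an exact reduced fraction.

T1 = [12/13 5/13 0; -5/13 12/13 0; 0 0 1]
T2·T1 = [-24/13 -10/13 0; -10/13 24/13 0; 0 0 1]
T3·…·T1 = [-24/13 -10/13 0; 2/13 29/13 0; 0 0 1]
T4·…·T1 = [24/13 10/13 0; 2/13 29/13 0; 0 0 1]
det M = 4; M⁻¹ = [29/52 -5/26 0; -1/26 6/13 0; 0 0 1]
M⁻¹ · (44/13, -158/39)ᵀ = (8/3, -2)ᵀ

p = (8/3, -2)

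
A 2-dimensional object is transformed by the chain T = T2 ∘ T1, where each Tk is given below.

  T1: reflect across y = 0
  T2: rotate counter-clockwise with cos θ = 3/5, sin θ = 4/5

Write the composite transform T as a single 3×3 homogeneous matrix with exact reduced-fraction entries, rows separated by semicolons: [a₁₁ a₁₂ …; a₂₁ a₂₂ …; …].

T = [3/5 4/5 0; 4/5 -3/5 0; 0 0 1]

T1 = [1 0 0; 0 -1 0; 0 0 1]
T2·T1 = [3/5 4/5 0; 4/5 -3/5 0; 0 0 1]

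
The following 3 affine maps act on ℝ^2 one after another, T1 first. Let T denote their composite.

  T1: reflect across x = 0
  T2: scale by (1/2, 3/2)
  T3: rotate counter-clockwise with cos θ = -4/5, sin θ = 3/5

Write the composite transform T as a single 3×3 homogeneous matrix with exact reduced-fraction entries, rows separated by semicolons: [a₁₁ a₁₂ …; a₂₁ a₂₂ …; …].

T1 = [-1 0 0; 0 1 0; 0 0 1]
T2·T1 = [-1/2 0 0; 0 3/2 0; 0 0 1]
T3·…·T1 = [2/5 -9/10 0; -3/10 -6/5 0; 0 0 1]

T = [2/5 -9/10 0; -3/10 -6/5 0; 0 0 1]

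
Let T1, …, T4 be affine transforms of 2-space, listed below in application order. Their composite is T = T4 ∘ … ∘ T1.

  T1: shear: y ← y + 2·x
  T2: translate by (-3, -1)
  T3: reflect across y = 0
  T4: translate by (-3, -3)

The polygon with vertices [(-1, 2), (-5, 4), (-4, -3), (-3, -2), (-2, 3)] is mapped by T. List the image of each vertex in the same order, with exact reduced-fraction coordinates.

image vertices: (-7, -2), (-11, 4), (-10, 9), (-9, 6), (-8, -1)

T1 shear: y ← y + 2·x: (-1, 2) → (-1, 0); (-5, 4) → (-5, -6); (-4, -3) → (-4, -11); (-3, -2) → (-3, -8); (-2, 3) → (-2, -1)
T2 translate by (-3, -1): (-1, 0) → (-4, -1); (-5, -6) → (-8, -7); (-4, -11) → (-7, -12); (-3, -8) → (-6, -9); (-2, -1) → (-5, -2)
T3 reflect across y = 0: (-4, -1) → (-4, 1); (-8, -7) → (-8, 7); (-7, -12) → (-7, 12); (-6, -9) → (-6, 9); (-5, -2) → (-5, 2)
T4 translate by (-3, -3): (-4, 1) → (-7, -2); (-8, 7) → (-11, 4); (-7, 12) → (-10, 9); (-6, 9) → (-9, 6); (-5, 2) → (-8, -1)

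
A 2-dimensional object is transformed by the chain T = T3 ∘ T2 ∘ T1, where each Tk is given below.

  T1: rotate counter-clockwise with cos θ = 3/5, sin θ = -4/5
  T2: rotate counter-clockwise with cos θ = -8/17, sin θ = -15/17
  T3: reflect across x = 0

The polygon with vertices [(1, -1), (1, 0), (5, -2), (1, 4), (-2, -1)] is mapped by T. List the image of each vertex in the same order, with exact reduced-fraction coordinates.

T1 rotate counter-clockwise with cos θ = 3/5, sin θ = -4/5: (1, -1) → (-1/5, -7/5); (1, 0) → (3/5, -4/5); (5, -2) → (7/5, -26/5); (1, 4) → (19/5, 8/5); (-2, -1) → (-2, 1)
T2 rotate counter-clockwise with cos θ = -8/17, sin θ = -15/17: (-1/5, -7/5) → (-97/85, 71/85); (3/5, -4/5) → (-84/85, -13/85); (7/5, -26/5) → (-446/85, 103/85); (19/5, 8/5) → (-32/85, -349/85); (-2, 1) → (31/17, 22/17)
T3 reflect across x = 0: (-97/85, 71/85) → (97/85, 71/85); (-84/85, -13/85) → (84/85, -13/85); (-446/85, 103/85) → (446/85, 103/85); (-32/85, -349/85) → (32/85, -349/85); (31/17, 22/17) → (-31/17, 22/17)

image vertices: (97/85, 71/85), (84/85, -13/85), (446/85, 103/85), (32/85, -349/85), (-31/17, 22/17)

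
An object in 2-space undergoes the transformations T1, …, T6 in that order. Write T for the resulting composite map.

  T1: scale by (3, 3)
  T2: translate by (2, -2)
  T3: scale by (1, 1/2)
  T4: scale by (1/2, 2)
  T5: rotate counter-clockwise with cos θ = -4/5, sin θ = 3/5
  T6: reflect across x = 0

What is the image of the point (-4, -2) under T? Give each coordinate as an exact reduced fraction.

T(p) = (-44/5, 17/5)

T1 scale by (3, 3): (-4, -2) → (-12, -6)
T2 translate by (2, -2): (-12, -6) → (-10, -8)
T3 scale by (1, 1/2): (-10, -8) → (-10, -4)
T4 scale by (1/2, 2): (-10, -4) → (-5, -8)
T5 rotate counter-clockwise with cos θ = -4/5, sin θ = 3/5: (-5, -8) → (44/5, 17/5)
T6 reflect across x = 0: (44/5, 17/5) → (-44/5, 17/5)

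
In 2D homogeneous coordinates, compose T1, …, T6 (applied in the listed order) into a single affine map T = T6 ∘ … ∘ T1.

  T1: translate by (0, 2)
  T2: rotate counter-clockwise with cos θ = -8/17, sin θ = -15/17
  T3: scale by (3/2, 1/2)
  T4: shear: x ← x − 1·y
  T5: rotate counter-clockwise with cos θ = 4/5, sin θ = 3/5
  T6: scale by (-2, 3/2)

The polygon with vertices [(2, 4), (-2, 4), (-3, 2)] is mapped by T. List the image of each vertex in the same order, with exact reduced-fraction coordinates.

image vertices: (-1434/85, 441/85), (-1398/85, 702/85), (-917/85, 2307/340)

T1 translate by (0, 2): (2, 4) → (2, 6); (-2, 4) → (-2, 6); (-3, 2) → (-3, 4)
T2 rotate counter-clockwise with cos θ = -8/17, sin θ = -15/17: (2, 6) → (74/17, -78/17); (-2, 6) → (106/17, -18/17); (-3, 4) → (84/17, 13/17)
T3 scale by (3/2, 1/2): (74/17, -78/17) → (111/17, -39/17); (106/17, -18/17) → (159/17, -9/17); (84/17, 13/17) → (126/17, 13/34)
T4 shear: x ← x − 1·y: (111/17, -39/17) → (150/17, -39/17); (159/17, -9/17) → (168/17, -9/17); (126/17, 13/34) → (239/34, 13/34)
T5 rotate counter-clockwise with cos θ = 4/5, sin θ = 3/5: (150/17, -39/17) → (717/85, 294/85); (168/17, -9/17) → (699/85, 468/85); (239/34, 13/34) → (917/170, 769/170)
T6 scale by (-2, 3/2): (717/85, 294/85) → (-1434/85, 441/85); (699/85, 468/85) → (-1398/85, 702/85); (917/170, 769/170) → (-917/85, 2307/340)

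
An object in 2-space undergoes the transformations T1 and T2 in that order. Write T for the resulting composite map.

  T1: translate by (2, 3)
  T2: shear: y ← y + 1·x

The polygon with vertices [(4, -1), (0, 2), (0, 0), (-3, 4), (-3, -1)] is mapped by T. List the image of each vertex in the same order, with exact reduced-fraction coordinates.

image vertices: (6, 8), (2, 7), (2, 5), (-1, 6), (-1, 1)

T1 translate by (2, 3): (4, -1) → (6, 2); (0, 2) → (2, 5); (0, 0) → (2, 3); (-3, 4) → (-1, 7); (-3, -1) → (-1, 2)
T2 shear: y ← y + 1·x: (6, 2) → (6, 8); (2, 5) → (2, 7); (2, 3) → (2, 5); (-1, 7) → (-1, 6); (-1, 2) → (-1, 1)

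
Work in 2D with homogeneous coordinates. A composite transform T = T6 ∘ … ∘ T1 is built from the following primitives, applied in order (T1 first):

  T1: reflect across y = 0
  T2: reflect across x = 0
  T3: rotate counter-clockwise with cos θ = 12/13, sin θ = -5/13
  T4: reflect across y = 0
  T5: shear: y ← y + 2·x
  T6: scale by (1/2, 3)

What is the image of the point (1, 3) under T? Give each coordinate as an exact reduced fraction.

T1 reflect across y = 0: (1, 3) → (1, -3)
T2 reflect across x = 0: (1, -3) → (-1, -3)
T3 rotate counter-clockwise with cos θ = 12/13, sin θ = -5/13: (-1, -3) → (-27/13, -31/13)
T4 reflect across y = 0: (-27/13, -31/13) → (-27/13, 31/13)
T5 shear: y ← y + 2·x: (-27/13, 31/13) → (-27/13, -23/13)
T6 scale by (1/2, 3): (-27/13, -23/13) → (-27/26, -69/13)

T(p) = (-27/26, -69/13)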